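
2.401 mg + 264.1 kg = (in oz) 9316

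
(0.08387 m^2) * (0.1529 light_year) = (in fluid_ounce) 4.102e+18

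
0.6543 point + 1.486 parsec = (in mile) 2.849e+13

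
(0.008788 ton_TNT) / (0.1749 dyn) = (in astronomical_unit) 140.5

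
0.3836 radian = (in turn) 0.06105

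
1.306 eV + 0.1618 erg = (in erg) 0.1618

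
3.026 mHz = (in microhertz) 3026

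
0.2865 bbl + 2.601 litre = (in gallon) 12.72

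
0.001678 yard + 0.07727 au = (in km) 1.156e+07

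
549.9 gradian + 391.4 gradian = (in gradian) 941.3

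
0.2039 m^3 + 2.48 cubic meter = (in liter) 2684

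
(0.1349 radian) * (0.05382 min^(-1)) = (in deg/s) 0.006933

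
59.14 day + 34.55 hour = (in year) 0.166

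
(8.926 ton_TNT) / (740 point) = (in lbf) 3.216e+10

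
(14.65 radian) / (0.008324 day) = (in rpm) 0.1945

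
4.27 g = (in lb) 0.009414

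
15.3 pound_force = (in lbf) 15.3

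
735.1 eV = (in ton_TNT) 2.815e-26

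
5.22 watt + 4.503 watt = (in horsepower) 0.01304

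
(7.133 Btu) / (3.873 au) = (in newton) 1.299e-08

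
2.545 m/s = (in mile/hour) 5.693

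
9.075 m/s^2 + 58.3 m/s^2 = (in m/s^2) 67.38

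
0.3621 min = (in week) 3.592e-05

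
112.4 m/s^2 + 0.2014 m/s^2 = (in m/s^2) 112.6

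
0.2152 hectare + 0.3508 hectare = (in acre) 1.399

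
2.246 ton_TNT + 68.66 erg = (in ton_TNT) 2.246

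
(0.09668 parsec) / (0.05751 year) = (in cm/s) 1.645e+11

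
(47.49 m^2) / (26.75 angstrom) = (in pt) 5.032e+13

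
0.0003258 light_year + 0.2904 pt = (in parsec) 9.989e-05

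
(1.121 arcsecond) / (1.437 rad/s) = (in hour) 1.051e-09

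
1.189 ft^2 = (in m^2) 0.1105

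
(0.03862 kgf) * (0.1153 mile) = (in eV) 4.386e+20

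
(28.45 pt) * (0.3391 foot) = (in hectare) 1.037e-07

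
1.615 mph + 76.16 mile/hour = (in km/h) 125.2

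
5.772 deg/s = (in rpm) 0.962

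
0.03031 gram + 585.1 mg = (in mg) 615.4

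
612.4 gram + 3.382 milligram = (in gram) 612.4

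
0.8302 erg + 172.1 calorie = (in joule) 720.1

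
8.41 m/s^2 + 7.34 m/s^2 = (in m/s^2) 15.75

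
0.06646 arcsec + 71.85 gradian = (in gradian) 71.85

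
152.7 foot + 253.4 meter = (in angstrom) 2.999e+12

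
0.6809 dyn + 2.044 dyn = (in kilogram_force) 2.779e-06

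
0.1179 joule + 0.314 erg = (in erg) 1.179e+06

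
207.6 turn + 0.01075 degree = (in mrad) 1.304e+06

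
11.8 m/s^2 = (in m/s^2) 11.8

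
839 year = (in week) 4.375e+04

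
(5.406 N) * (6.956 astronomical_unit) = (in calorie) 1.345e+12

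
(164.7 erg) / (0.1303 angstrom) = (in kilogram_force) 1.289e+05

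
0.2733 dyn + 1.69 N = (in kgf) 0.1723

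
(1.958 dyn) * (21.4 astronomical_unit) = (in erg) 6.268e+14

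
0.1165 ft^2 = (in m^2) 0.01082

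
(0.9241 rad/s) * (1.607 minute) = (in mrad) 8.91e+04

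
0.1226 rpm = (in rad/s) 0.01284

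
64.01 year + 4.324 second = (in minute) 3.364e+07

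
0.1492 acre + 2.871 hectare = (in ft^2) 3.155e+05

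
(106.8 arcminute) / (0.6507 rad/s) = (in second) 0.04774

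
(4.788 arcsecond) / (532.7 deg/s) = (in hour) 6.935e-10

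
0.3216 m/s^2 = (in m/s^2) 0.3216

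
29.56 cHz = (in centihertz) 29.56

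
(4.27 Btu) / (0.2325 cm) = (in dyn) 1.938e+11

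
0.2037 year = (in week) 10.62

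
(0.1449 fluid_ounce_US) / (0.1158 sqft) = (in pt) 1.129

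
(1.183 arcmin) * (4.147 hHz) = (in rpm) 1.363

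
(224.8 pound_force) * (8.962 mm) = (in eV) 5.593e+19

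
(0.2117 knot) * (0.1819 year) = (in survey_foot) 2.05e+06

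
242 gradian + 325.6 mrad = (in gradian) 262.7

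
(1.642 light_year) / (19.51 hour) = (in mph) 4.948e+11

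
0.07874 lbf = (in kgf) 0.03572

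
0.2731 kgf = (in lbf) 0.6021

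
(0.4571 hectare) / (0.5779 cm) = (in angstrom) 7.91e+15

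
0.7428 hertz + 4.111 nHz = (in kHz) 0.0007428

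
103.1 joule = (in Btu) 0.09772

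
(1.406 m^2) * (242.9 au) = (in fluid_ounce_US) 1.728e+18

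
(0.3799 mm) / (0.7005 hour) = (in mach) 4.424e-10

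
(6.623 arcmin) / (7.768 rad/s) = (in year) 7.864e-12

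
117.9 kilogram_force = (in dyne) 1.156e+08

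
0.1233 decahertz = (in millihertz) 1233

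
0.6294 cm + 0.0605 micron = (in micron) 6294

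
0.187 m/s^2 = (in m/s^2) 0.187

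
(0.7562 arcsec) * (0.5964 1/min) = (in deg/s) 2.088e-06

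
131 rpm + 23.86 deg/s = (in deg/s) 809.9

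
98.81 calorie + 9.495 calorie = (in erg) 4.531e+09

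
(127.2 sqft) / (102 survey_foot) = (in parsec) 1.232e-17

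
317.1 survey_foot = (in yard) 105.7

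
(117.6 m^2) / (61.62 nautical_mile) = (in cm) 0.103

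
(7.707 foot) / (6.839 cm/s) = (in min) 0.5725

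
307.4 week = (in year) 5.895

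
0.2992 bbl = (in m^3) 0.04757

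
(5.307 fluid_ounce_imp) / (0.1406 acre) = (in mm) 0.000265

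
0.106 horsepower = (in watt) 79.04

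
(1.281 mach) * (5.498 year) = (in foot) 2.481e+11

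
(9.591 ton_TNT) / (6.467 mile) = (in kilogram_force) 3.932e+05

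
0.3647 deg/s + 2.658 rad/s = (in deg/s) 152.7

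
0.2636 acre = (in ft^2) 1.148e+04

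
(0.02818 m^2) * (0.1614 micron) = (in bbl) 2.861e-08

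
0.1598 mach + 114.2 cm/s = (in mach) 0.1632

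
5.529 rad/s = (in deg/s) 316.8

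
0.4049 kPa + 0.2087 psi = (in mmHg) 13.83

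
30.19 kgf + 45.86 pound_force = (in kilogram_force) 50.99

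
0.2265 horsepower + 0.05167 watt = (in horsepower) 0.2266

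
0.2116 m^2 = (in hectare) 2.116e-05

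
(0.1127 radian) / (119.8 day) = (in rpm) 1.04e-07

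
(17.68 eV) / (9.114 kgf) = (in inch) 1.248e-18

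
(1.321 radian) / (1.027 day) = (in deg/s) 0.000853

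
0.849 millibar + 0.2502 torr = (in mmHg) 0.887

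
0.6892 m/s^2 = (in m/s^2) 0.6892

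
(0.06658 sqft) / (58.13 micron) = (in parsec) 3.448e-15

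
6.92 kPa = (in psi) 1.004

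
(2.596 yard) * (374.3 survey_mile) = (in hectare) 143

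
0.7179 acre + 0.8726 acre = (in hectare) 0.6437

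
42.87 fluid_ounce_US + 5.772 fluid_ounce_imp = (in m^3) 0.001432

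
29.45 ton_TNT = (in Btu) 1.168e+08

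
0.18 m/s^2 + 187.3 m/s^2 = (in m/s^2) 187.5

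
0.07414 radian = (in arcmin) 254.9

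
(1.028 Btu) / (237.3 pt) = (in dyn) 1.296e+09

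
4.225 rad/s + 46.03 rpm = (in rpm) 86.38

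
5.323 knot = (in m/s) 2.738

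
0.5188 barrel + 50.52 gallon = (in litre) 273.7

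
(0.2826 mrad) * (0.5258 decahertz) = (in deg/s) 0.08514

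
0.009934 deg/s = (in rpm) 0.001656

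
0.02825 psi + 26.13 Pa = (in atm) 0.00218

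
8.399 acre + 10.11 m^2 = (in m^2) 3.4e+04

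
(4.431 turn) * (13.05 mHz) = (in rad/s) 0.3633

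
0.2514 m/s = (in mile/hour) 0.5624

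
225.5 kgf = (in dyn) 2.211e+08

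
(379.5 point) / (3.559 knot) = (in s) 0.07312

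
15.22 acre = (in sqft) 6.63e+05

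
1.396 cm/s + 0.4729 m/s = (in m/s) 0.4869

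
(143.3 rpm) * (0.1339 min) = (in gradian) 7675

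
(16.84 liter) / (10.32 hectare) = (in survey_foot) 5.354e-07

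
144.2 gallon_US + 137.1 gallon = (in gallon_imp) 234.2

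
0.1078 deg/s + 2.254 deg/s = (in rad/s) 0.04122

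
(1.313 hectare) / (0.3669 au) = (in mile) 1.486e-10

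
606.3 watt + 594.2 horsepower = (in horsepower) 595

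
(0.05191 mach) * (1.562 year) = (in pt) 2.468e+12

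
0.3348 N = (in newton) 0.3348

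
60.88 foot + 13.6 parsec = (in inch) 1.652e+19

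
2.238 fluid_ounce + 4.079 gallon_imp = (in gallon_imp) 4.094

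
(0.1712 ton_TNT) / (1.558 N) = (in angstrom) 4.598e+18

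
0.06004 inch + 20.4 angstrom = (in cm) 0.1525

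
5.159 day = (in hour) 123.8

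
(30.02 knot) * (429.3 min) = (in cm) 3.978e+07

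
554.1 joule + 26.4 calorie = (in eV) 4.148e+21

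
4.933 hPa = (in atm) 0.004868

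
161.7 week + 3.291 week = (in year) 3.164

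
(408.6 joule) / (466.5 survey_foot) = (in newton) 2.874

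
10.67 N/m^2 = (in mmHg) 0.08003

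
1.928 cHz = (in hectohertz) 0.0001928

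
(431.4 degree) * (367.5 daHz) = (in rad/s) 2.767e+04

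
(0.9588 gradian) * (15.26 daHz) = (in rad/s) 2.298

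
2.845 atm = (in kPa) 288.3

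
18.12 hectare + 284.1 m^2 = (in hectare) 18.15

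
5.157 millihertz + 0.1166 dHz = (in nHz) 1.682e+07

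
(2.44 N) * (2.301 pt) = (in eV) 1.236e+16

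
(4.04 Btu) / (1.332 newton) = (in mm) 3.2e+06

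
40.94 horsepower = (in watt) 3.053e+04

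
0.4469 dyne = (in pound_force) 1.005e-06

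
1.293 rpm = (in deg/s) 7.758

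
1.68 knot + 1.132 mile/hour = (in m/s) 1.37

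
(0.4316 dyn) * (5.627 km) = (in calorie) 0.005805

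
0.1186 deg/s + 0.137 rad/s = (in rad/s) 0.1391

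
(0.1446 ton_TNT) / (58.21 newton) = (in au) 6.948e-05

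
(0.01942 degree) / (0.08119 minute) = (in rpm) 0.0006644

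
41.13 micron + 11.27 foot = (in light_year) 3.631e-16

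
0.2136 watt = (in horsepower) 0.0002864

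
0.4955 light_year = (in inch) 1.846e+17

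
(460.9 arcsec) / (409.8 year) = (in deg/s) 9.907e-12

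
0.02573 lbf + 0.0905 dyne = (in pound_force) 0.02573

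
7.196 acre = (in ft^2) 3.135e+05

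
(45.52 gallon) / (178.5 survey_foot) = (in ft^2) 0.03409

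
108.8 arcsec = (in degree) 0.03022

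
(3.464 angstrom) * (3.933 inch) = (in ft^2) 3.725e-10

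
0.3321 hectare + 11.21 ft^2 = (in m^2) 3322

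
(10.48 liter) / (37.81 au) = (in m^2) 1.853e-15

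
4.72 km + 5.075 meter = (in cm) 4.725e+05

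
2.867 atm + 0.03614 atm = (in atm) 2.903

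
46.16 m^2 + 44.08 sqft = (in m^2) 50.26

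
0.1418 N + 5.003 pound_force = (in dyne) 2.24e+06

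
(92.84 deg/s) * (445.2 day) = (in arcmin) 2.143e+11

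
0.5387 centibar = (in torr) 4.041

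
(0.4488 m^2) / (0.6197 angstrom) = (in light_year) 7.655e-07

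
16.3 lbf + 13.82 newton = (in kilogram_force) 8.803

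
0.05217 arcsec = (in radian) 2.529e-07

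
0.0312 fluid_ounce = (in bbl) 5.804e-06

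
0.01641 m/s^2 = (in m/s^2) 0.01641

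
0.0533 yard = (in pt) 138.2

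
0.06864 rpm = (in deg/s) 0.4118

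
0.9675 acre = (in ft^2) 4.214e+04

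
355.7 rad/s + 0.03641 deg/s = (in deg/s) 2.038e+04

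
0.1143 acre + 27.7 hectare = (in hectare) 27.75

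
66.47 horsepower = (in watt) 4.957e+04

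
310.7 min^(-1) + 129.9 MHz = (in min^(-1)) 7.794e+09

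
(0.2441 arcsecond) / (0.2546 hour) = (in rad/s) 1.291e-09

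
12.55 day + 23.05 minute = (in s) 1.086e+06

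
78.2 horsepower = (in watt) 5.831e+04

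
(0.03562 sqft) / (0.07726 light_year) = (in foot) 1.485e-17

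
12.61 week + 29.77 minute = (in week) 12.61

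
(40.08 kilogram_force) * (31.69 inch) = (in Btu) 0.2999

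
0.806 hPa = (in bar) 0.000806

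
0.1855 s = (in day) 2.147e-06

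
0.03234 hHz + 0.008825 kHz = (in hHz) 0.1206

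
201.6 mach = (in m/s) 6.864e+04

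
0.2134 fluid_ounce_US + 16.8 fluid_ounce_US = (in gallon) 0.1329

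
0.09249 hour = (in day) 0.003854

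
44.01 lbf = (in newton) 195.8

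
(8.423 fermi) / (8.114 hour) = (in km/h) 1.038e-18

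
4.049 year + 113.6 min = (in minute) 2.128e+06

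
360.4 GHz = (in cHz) 3.604e+13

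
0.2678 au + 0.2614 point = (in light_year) 4.235e-06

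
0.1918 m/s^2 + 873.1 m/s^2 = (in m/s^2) 873.3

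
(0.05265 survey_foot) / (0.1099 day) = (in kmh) 6.084e-06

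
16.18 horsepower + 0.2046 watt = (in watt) 1.207e+04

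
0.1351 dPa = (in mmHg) 0.0001013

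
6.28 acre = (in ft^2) 2.736e+05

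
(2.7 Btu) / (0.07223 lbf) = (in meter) 8866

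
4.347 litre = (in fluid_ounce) 147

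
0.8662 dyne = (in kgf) 8.833e-07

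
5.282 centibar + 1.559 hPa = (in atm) 0.05367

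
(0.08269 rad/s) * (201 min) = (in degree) 5.714e+04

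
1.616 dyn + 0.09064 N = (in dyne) 9066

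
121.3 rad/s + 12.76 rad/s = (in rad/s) 134.1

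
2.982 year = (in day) 1088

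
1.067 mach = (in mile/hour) 812.7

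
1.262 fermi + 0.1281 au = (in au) 0.1281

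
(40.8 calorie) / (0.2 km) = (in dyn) 8.535e+04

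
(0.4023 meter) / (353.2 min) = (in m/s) 1.898e-05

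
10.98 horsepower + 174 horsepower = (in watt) 1.379e+05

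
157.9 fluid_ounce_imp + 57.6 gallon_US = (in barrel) 1.4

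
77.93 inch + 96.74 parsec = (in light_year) 315.5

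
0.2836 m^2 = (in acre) 7.008e-05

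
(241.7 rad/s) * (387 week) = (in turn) 9.004e+09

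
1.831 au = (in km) 2.739e+08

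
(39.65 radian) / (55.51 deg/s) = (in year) 1.298e-06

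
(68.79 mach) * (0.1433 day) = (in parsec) 9.398e-09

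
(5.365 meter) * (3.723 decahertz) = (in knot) 388.3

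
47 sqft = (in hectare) 0.0004366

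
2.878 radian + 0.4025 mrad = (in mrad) 2878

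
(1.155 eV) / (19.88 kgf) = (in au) 6.345e-33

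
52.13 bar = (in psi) 756.1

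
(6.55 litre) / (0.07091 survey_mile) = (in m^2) 5.74e-05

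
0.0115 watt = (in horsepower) 1.542e-05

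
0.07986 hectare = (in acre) 0.1973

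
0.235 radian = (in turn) 0.0374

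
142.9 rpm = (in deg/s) 857.4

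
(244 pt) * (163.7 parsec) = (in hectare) 4.348e+13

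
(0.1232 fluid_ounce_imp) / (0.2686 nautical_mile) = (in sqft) 7.574e-08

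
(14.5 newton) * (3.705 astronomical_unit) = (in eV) 5.016e+31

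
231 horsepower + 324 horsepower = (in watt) 4.139e+05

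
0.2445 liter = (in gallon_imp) 0.05378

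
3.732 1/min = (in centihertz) 6.22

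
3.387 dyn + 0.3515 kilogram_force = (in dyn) 3.447e+05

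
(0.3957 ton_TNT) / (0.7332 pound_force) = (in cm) 5.076e+10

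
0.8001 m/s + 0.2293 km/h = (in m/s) 0.8638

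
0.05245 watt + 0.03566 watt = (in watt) 0.08811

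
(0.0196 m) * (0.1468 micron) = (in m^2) 2.877e-09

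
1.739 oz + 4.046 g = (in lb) 0.1176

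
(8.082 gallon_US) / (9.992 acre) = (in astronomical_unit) 5.058e-18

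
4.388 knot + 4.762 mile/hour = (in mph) 9.812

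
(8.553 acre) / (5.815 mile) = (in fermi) 3.699e+15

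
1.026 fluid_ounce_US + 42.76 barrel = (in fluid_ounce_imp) 2.393e+05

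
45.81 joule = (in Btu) 0.04342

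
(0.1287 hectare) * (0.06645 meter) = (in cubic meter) 85.52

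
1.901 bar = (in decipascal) 1.901e+06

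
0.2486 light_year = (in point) 6.667e+18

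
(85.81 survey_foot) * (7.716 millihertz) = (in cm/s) 20.18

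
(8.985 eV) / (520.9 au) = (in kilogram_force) 1.884e-33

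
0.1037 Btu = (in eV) 6.829e+20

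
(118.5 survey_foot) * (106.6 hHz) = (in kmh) 1.386e+06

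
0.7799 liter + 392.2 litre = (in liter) 393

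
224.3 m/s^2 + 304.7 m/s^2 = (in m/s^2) 529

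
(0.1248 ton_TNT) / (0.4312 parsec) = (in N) 3.924e-08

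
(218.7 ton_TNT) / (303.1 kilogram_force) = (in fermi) 3.078e+23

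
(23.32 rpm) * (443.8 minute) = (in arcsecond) 1.341e+10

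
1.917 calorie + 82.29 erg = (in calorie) 1.917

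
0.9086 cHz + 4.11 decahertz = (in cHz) 4111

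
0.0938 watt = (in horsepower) 0.0001258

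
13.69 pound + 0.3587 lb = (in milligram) 6.372e+06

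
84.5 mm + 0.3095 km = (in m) 309.6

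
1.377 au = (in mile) 1.28e+08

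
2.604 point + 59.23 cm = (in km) 0.0005932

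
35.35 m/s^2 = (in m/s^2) 35.35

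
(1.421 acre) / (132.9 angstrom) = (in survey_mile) 2.689e+08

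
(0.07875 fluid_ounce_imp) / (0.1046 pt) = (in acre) 1.498e-05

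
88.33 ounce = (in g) 2504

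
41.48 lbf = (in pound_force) 41.48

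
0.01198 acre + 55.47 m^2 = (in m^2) 104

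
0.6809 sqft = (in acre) 1.563e-05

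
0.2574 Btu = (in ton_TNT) 6.491e-08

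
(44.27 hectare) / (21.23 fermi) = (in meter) 2.085e+19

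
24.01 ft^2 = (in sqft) 24.01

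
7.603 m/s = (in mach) 0.02233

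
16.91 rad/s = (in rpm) 161.5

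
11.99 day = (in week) 1.713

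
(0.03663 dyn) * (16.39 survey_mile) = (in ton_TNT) 2.309e-12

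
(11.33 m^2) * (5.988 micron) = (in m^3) 6.784e-05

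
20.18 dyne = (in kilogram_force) 2.058e-05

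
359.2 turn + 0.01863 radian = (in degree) 1.293e+05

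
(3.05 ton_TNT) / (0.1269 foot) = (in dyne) 3.299e+16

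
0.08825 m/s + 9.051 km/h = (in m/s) 2.602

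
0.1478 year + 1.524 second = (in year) 0.1478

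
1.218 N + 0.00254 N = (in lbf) 0.2744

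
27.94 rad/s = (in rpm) 266.8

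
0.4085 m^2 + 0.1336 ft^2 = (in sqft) 4.531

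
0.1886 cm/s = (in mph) 0.004219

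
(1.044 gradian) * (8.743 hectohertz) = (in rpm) 136.9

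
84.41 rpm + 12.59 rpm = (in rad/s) 10.16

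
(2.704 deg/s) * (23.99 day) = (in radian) 9.782e+04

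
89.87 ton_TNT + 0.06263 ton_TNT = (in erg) 3.763e+18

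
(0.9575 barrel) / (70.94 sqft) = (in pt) 65.48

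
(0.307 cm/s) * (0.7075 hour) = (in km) 0.007819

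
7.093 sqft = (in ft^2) 7.093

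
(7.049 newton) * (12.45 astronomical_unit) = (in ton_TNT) 3138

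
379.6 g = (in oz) 13.39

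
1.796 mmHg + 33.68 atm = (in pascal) 3.413e+06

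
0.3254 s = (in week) 5.38e-07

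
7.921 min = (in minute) 7.921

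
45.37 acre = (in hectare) 18.36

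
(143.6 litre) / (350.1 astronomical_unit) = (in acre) 6.775e-19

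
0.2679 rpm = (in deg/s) 1.607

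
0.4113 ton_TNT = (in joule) 1.721e+09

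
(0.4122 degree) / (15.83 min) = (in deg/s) 0.000434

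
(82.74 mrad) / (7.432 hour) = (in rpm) 2.953e-05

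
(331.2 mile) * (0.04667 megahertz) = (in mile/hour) 5.565e+10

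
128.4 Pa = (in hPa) 1.284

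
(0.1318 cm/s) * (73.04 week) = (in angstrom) 5.822e+14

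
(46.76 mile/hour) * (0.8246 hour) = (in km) 62.05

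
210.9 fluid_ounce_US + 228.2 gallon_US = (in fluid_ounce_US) 2.942e+04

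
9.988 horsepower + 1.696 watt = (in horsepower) 9.99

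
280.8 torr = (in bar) 0.3744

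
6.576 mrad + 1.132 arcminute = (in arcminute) 23.74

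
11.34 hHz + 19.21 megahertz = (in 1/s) 1.921e+07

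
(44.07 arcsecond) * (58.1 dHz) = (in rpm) 0.01185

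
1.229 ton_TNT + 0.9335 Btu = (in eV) 3.209e+28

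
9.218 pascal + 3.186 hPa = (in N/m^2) 327.8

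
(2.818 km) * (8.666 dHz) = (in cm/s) 2.442e+05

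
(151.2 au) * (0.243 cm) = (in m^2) 5.496e+10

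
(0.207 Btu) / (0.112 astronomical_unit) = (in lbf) 2.93e-09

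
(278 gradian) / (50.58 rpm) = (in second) 0.8244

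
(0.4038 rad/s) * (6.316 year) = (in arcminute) 2.765e+11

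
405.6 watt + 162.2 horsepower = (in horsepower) 162.7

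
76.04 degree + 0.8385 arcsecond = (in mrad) 1327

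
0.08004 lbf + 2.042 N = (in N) 2.398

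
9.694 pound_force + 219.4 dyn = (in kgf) 4.397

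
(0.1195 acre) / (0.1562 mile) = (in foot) 6.312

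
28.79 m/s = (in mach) 0.08455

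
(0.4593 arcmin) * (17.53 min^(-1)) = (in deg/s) 0.002237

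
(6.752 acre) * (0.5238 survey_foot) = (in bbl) 2.744e+04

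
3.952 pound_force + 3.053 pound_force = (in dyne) 3.116e+06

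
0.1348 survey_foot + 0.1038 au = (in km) 1.553e+07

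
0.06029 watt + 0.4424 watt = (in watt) 0.5027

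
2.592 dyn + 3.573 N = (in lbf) 0.8032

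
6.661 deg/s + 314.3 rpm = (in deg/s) 1892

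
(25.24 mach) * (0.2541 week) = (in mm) 1.321e+12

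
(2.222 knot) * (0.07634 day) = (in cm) 7.54e+05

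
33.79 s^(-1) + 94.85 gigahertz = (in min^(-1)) 5.691e+12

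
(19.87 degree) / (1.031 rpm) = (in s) 3.212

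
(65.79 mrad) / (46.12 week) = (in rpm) 2.252e-08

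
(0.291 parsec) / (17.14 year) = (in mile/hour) 3.716e+07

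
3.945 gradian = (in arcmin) 213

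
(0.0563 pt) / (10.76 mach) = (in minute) 9.035e-11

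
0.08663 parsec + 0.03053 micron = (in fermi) 2.673e+30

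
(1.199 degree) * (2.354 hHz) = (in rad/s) 4.926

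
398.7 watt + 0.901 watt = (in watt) 399.6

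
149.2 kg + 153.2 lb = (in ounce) 7714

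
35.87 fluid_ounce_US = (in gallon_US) 0.2802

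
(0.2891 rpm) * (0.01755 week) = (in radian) 321.3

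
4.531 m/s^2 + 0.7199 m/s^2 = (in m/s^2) 5.251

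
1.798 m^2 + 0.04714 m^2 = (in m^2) 1.845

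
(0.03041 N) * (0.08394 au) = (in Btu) 3.619e+05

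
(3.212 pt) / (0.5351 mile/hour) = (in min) 7.895e-05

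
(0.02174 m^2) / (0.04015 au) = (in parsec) 1.173e-28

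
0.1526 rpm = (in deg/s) 0.9156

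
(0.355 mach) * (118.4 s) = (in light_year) 1.513e-12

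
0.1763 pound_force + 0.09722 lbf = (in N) 1.217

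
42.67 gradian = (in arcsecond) 1.383e+05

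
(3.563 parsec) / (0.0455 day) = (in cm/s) 2.797e+15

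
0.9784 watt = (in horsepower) 0.001312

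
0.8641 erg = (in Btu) 8.19e-11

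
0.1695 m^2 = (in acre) 4.188e-05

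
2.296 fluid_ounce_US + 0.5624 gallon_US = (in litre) 2.197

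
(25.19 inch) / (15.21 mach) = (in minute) 2.059e-06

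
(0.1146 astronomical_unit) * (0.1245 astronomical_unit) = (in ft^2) 3.437e+21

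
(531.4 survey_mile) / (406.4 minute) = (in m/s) 35.07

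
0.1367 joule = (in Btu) 0.0001296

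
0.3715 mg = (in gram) 0.0003715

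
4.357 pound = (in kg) 1.976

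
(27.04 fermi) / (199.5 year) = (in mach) 1.262e-26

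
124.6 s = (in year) 3.951e-06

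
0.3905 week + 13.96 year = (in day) 5098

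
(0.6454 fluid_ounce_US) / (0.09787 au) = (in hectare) 1.304e-19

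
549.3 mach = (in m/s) 1.87e+05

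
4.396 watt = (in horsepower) 0.005895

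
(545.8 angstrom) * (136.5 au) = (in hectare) 111.5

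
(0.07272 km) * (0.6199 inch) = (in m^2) 1.145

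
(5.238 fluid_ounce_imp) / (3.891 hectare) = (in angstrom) 38.25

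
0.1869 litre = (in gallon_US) 0.04937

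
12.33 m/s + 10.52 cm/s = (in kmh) 44.77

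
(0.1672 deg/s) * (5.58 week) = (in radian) 9848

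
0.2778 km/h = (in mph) 0.1726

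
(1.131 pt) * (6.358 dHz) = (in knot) 0.0004931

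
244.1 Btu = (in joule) 2.575e+05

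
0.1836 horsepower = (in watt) 136.9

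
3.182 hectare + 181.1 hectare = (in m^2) 1.843e+06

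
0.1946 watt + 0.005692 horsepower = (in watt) 4.439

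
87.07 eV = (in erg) 1.395e-10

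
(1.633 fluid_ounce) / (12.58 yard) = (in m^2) 4.198e-06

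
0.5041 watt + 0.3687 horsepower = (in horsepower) 0.3694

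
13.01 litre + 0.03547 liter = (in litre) 13.05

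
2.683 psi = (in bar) 0.185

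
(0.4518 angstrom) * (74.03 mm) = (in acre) 8.265e-16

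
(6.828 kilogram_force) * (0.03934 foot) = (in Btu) 0.000761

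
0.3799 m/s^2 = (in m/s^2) 0.3799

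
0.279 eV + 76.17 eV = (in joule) 1.225e-17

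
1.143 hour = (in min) 68.58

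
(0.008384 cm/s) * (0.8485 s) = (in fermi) 7.114e+10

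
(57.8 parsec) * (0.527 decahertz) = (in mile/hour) 2.103e+19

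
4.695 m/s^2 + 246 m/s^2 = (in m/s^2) 250.7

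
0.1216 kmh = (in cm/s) 3.378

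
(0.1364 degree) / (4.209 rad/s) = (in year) 1.794e-11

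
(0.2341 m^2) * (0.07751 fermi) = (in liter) 1.815e-14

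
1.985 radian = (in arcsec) 4.094e+05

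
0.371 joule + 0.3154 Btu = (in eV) 2.079e+21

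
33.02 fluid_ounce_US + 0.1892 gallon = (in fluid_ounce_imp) 59.58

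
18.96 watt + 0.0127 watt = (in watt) 18.97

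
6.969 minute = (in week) 0.0006914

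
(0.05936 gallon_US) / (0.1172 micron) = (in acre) 0.4738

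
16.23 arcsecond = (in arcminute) 0.2705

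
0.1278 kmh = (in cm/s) 3.55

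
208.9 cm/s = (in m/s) 2.089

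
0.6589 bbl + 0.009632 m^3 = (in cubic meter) 0.1144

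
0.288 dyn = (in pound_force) 6.474e-07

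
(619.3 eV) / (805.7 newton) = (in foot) 4.04e-19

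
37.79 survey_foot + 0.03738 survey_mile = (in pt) 2.032e+05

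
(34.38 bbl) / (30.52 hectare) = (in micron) 17.91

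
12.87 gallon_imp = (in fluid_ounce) 1978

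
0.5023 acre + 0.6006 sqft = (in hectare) 0.2033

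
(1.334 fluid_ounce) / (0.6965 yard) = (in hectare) 6.194e-09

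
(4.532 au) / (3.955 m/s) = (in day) 1.984e+06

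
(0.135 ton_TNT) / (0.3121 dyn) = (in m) 1.81e+14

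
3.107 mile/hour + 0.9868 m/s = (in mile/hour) 5.314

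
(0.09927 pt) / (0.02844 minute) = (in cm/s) 0.002052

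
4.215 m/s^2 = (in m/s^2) 4.215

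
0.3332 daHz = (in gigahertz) 3.332e-09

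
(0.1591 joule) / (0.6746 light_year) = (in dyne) 2.493e-12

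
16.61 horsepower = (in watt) 1.239e+04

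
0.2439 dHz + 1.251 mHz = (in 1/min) 1.538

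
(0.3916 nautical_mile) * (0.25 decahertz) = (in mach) 5.325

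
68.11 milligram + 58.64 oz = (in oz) 58.64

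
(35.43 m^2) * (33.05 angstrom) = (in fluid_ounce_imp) 0.004121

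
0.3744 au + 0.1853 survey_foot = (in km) 5.601e+07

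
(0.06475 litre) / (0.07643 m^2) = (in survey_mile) 5.264e-07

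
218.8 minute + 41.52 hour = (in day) 1.882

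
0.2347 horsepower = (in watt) 175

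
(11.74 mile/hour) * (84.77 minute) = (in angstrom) 2.669e+14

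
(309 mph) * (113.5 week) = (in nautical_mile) 5.12e+06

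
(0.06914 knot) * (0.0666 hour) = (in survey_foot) 27.98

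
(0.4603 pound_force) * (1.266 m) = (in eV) 1.618e+19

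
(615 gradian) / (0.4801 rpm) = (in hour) 0.05337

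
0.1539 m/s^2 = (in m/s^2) 0.1539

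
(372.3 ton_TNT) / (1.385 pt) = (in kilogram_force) 3.251e+14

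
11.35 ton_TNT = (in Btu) 4.501e+07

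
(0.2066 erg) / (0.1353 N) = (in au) 1.021e-18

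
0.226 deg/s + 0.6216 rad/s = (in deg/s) 35.84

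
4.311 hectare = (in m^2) 4.311e+04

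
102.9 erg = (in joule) 1.029e-05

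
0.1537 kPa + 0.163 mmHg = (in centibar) 0.1754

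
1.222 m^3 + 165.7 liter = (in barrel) 8.728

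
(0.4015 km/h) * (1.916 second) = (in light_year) 2.259e-17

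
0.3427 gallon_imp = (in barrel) 0.009799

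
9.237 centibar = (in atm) 0.09116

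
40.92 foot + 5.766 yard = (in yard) 19.41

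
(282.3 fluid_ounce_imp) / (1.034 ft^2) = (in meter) 0.0835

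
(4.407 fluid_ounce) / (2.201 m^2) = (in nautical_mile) 3.197e-08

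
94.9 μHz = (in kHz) 9.49e-08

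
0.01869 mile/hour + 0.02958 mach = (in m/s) 10.08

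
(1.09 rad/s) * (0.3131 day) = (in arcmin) 1.014e+08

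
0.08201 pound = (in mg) 3.72e+04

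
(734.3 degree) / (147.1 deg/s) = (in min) 0.0832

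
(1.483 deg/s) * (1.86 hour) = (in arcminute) 5.958e+05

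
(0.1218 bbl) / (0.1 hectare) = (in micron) 19.36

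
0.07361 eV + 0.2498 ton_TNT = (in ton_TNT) 0.2498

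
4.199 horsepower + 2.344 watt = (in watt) 3134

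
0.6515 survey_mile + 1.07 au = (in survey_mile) 9.946e+07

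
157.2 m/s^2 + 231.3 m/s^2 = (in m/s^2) 388.5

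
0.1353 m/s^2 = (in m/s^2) 0.1353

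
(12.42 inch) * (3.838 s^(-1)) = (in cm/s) 121.1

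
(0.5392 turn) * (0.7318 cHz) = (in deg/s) 1.421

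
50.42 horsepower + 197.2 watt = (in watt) 3.78e+04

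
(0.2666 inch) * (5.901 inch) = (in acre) 2.508e-07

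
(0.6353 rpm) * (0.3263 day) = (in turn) 298.5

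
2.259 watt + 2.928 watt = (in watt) 5.187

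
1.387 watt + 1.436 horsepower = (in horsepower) 1.438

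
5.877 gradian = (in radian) 0.09232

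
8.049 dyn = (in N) 8.049e-05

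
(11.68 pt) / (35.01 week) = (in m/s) 1.946e-10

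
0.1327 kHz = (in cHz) 1.327e+04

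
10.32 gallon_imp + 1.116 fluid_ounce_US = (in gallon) 12.4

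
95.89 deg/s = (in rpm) 15.98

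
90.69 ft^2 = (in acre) 0.002082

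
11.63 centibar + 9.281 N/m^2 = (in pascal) 1.164e+04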